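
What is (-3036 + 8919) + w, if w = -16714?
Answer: -10831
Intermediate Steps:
(-3036 + 8919) + w = (-3036 + 8919) - 16714 = 5883 - 16714 = -10831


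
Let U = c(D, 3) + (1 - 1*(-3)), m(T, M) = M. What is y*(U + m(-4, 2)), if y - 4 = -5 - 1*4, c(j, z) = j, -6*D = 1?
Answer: -175/6 ≈ -29.167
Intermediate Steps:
D = -⅙ (D = -⅙*1 = -⅙ ≈ -0.16667)
y = -5 (y = 4 + (-5 - 1*4) = 4 + (-5 - 4) = 4 - 9 = -5)
U = 23/6 (U = -⅙ + (1 - 1*(-3)) = -⅙ + (1 + 3) = -⅙ + 4 = 23/6 ≈ 3.8333)
y*(U + m(-4, 2)) = -5*(23/6 + 2) = -5*35/6 = -175/6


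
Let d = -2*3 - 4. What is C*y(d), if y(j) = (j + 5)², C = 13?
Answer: 325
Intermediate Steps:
d = -10 (d = -6 - 4 = -10)
y(j) = (5 + j)²
C*y(d) = 13*(5 - 10)² = 13*(-5)² = 13*25 = 325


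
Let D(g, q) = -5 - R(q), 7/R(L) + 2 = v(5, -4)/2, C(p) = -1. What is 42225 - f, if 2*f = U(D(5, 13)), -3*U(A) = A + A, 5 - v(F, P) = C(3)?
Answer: 42221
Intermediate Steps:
v(F, P) = 6 (v(F, P) = 5 - 1*(-1) = 5 + 1 = 6)
R(L) = 7 (R(L) = 7/(-2 + 6/2) = 7/(-2 + 6*(½)) = 7/(-2 + 3) = 7/1 = 7*1 = 7)
D(g, q) = -12 (D(g, q) = -5 - 1*7 = -5 - 7 = -12)
U(A) = -2*A/3 (U(A) = -(A + A)/3 = -2*A/3)
f = 4 (f = (-⅔*(-12))/2 = (½)*8 = 4)
42225 - f = 42225 - 1*4 = 42225 - 4 = 42221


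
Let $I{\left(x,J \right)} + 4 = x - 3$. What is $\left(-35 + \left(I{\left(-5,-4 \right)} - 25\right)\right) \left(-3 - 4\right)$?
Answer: $504$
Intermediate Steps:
$I{\left(x,J \right)} = -7 + x$ ($I{\left(x,J \right)} = -4 + \left(x - 3\right) = -4 + \left(-3 + x\right) = -7 + x$)
$\left(-35 + \left(I{\left(-5,-4 \right)} - 25\right)\right) \left(-3 - 4\right) = \left(-35 - 37\right) \left(-3 - 4\right) = \left(-35 - 37\right) \left(-7\right) = \left(-72\right) \left(-7\right) = 504$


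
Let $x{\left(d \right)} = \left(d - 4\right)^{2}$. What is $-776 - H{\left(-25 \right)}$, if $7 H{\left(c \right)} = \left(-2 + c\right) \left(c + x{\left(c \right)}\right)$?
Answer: $\frac{16600}{7} \approx 2371.4$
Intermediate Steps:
$x{\left(d \right)} = \left(-4 + d\right)^{2}$
$H{\left(c \right)} = \frac{\left(-2 + c\right) \left(c + \left(-4 + c\right)^{2}\right)}{7}$
$-776 - H{\left(-25 \right)} = -776 - \left(- \frac{32}{7} - \frac{9 \left(-25\right)^{2}}{7} + \frac{\left(-25\right)^{3}}{7} + \frac{30}{7} \left(-25\right)\right) = -776 - \left(- \frac{32}{7} - \frac{5625}{7} + \frac{1}{7} \left(-15625\right) - \frac{750}{7}\right) = -776 - \left(- \frac{32}{7} - \frac{5625}{7} - \frac{15625}{7} - \frac{750}{7}\right) = -776 - - \frac{22032}{7} = -776 + \frac{22032}{7} = \frac{16600}{7}$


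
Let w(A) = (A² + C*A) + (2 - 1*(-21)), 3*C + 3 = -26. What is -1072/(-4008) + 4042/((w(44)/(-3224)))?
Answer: -455478830/53607 ≈ -8496.6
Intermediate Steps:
C = -29/3 (C = -1 + (⅓)*(-26) = -1 - 26/3 = -29/3 ≈ -9.6667)
w(A) = 23 + A² - 29*A/3 (w(A) = (A² - 29*A/3) + (2 - 1*(-21)) = (A² - 29*A/3) + (2 + 21) = (A² - 29*A/3) + 23 = 23 + A² - 29*A/3)
-1072/(-4008) + 4042/((w(44)/(-3224))) = -1072/(-4008) + 4042/(((23 + 44² - 29/3*44)/(-3224))) = -1072*(-1/4008) + 4042/(((23 + 1936 - 1276/3)*(-1/3224))) = 134/501 + 4042/(((4601/3)*(-1/3224))) = 134/501 + 4042/(-4601/9672) = 134/501 + 4042*(-9672/4601) = 134/501 - 909168/107 = -455478830/53607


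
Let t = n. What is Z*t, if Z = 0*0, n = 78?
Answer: 0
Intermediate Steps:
t = 78
Z = 0
Z*t = 0*78 = 0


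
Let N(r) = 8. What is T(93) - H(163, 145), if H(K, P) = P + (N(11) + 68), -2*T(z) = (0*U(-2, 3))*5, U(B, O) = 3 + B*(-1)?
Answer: -221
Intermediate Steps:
U(B, O) = 3 - B
T(z) = 0 (T(z) = -0*(3 - 1*(-2))*5/2 = -0*(3 + 2)*5/2 = -0*5*5/2 = -0*5 = -½*0 = 0)
H(K, P) = 76 + P (H(K, P) = P + (8 + 68) = P + 76 = 76 + P)
T(93) - H(163, 145) = 0 - (76 + 145) = 0 - 1*221 = 0 - 221 = -221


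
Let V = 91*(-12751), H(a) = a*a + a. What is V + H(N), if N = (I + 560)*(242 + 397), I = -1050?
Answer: 98036398649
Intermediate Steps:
N = -313110 (N = (-1050 + 560)*(242 + 397) = -490*639 = -313110)
H(a) = a + a**2 (H(a) = a**2 + a = a + a**2)
V = -1160341
V + H(N) = -1160341 - 313110*(1 - 313110) = -1160341 - 313110*(-313109) = -1160341 + 98037558990 = 98036398649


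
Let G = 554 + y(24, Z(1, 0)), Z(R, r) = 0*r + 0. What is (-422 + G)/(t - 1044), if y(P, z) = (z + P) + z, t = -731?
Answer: -156/1775 ≈ -0.087887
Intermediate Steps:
Z(R, r) = 0 (Z(R, r) = 0 + 0 = 0)
y(P, z) = P + 2*z (y(P, z) = (P + z) + z = P + 2*z)
G = 578 (G = 554 + (24 + 2*0) = 554 + (24 + 0) = 554 + 24 = 578)
(-422 + G)/(t - 1044) = (-422 + 578)/(-731 - 1044) = 156/(-1775) = 156*(-1/1775) = -156/1775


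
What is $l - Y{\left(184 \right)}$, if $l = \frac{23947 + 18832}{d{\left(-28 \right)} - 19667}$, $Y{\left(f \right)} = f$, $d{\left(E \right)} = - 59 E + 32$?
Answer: $- \frac{3351651}{17983} \approx -186.38$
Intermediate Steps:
$d{\left(E \right)} = 32 - 59 E$
$l = - \frac{42779}{17983}$ ($l = \frac{23947 + 18832}{\left(32 - -1652\right) - 19667} = \frac{42779}{\left(32 + 1652\right) - 19667} = \frac{42779}{1684 - 19667} = \frac{42779}{-17983} = 42779 \left(- \frac{1}{17983}\right) = - \frac{42779}{17983} \approx -2.3789$)
$l - Y{\left(184 \right)} = - \frac{42779}{17983} - 184 = - \frac{3351651}{17983}$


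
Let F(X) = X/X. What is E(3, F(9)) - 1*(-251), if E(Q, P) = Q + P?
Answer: 255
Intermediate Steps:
F(X) = 1
E(Q, P) = P + Q
E(3, F(9)) - 1*(-251) = (1 + 3) - 1*(-251) = 4 + 251 = 255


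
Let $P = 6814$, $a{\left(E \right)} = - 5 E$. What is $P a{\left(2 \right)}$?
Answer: $-68140$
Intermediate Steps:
$P a{\left(2 \right)} = 6814 \left(\left(-5\right) 2\right) = 6814 \left(-10\right) = -68140$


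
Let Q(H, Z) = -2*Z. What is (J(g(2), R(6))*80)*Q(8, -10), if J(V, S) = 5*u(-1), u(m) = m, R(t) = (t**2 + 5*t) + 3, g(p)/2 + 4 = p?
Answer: -8000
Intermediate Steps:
g(p) = -8 + 2*p
R(t) = 3 + t**2 + 5*t
J(V, S) = -5 (J(V, S) = 5*(-1) = -5)
(J(g(2), R(6))*80)*Q(8, -10) = (-5*80)*(-2*(-10)) = -400*20 = -8000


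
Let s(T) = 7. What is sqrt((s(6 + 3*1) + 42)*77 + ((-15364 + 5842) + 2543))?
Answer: I*sqrt(3206) ≈ 56.622*I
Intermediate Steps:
sqrt((s(6 + 3*1) + 42)*77 + ((-15364 + 5842) + 2543)) = sqrt((7 + 42)*77 + ((-15364 + 5842) + 2543)) = sqrt(49*77 + (-9522 + 2543)) = sqrt(3773 - 6979) = sqrt(-3206) = I*sqrt(3206)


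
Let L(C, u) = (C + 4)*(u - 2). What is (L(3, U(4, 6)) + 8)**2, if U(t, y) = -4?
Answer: 1156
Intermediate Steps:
L(C, u) = (-2 + u)*(4 + C) (L(C, u) = (4 + C)*(-2 + u) = (-2 + u)*(4 + C))
(L(3, U(4, 6)) + 8)**2 = ((-8 - 2*3 + 4*(-4) + 3*(-4)) + 8)**2 = ((-8 - 6 - 16 - 12) + 8)**2 = (-42 + 8)**2 = (-34)**2 = 1156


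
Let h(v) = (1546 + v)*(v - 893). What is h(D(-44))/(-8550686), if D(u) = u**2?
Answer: -1815863/4275343 ≈ -0.42473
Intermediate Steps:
h(v) = (-893 + v)*(1546 + v) (h(v) = (1546 + v)*(-893 + v) = (-893 + v)*(1546 + v))
h(D(-44))/(-8550686) = (-1380578 + ((-44)**2)**2 + 653*(-44)**2)/(-8550686) = (-1380578 + 1936**2 + 653*1936)*(-1/8550686) = (-1380578 + 3748096 + 1264208)*(-1/8550686) = 3631726*(-1/8550686) = -1815863/4275343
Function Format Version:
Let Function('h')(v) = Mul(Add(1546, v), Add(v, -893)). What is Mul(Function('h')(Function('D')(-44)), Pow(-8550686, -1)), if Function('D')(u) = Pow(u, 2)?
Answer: Rational(-1815863, 4275343) ≈ -0.42473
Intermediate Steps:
Function('h')(v) = Mul(Add(-893, v), Add(1546, v)) (Function('h')(v) = Mul(Add(1546, v), Add(-893, v)) = Mul(Add(-893, v), Add(1546, v)))
Mul(Function('h')(Function('D')(-44)), Pow(-8550686, -1)) = Mul(Add(-1380578, Pow(Pow(-44, 2), 2), Mul(653, Pow(-44, 2))), Pow(-8550686, -1)) = Mul(Add(-1380578, Pow(1936, 2), Mul(653, 1936)), Rational(-1, 8550686)) = Mul(Add(-1380578, 3748096, 1264208), Rational(-1, 8550686)) = Mul(3631726, Rational(-1, 8550686)) = Rational(-1815863, 4275343)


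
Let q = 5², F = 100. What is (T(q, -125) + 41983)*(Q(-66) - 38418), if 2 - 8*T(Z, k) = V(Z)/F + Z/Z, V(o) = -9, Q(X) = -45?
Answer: -1291837895667/800 ≈ -1.6148e+9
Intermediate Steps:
q = 25
T(Z, k) = 109/800 (T(Z, k) = ¼ - (-9/100 + Z/Z)/8 = ¼ - (-9*1/100 + 1)/8 = ¼ - (-9/100 + 1)/8 = ¼ - ⅛*91/100 = ¼ - 91/800 = 109/800)
(T(q, -125) + 41983)*(Q(-66) - 38418) = (109/800 + 41983)*(-45 - 38418) = (33586509/800)*(-38463) = -1291837895667/800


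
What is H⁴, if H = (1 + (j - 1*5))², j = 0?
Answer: 65536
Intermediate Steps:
H = 16 (H = (1 + (0 - 1*5))² = (1 + (0 - 5))² = (1 - 5)² = (-4)² = 16)
H⁴ = 16⁴ = 65536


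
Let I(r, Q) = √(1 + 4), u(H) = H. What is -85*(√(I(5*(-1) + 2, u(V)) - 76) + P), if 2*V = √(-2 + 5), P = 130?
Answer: -11050 - 85*I*√(76 - √5) ≈ -11050.0 - 730.03*I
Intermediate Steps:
V = √3/2 (V = √(-2 + 5)/2 = √3/2 ≈ 0.86602)
I(r, Q) = √5
-85*(√(I(5*(-1) + 2, u(V)) - 76) + P) = -85*(√(√5 - 76) + 130) = -85*(√(-76 + √5) + 130) = -85*(130 + √(-76 + √5)) = -11050 - 85*√(-76 + √5)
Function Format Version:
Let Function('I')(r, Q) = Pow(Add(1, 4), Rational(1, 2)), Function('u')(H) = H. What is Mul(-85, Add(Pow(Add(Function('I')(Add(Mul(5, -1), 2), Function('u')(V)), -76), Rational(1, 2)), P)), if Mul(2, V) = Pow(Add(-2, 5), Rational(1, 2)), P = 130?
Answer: Add(-11050, Mul(-85, I, Pow(Add(76, Mul(-1, Pow(5, Rational(1, 2)))), Rational(1, 2)))) ≈ Add(-11050., Mul(-730.03, I))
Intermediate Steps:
V = Mul(Rational(1, 2), Pow(3, Rational(1, 2))) (V = Mul(Rational(1, 2), Pow(Add(-2, 5), Rational(1, 2))) = Mul(Rational(1, 2), Pow(3, Rational(1, 2))) ≈ 0.86602)
Function('I')(r, Q) = Pow(5, Rational(1, 2))
Mul(-85, Add(Pow(Add(Function('I')(Add(Mul(5, -1), 2), Function('u')(V)), -76), Rational(1, 2)), P)) = Mul(-85, Add(Pow(Add(Pow(5, Rational(1, 2)), -76), Rational(1, 2)), 130)) = Mul(-85, Add(Pow(Add(-76, Pow(5, Rational(1, 2))), Rational(1, 2)), 130)) = Mul(-85, Add(130, Pow(Add(-76, Pow(5, Rational(1, 2))), Rational(1, 2)))) = Add(-11050, Mul(-85, Pow(Add(-76, Pow(5, Rational(1, 2))), Rational(1, 2))))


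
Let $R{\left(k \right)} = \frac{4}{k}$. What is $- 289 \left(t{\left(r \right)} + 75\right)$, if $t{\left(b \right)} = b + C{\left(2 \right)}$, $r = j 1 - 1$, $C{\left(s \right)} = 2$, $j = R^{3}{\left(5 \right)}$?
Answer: $- \frac{2763996}{125} \approx -22112.0$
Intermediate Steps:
$j = \frac{64}{125}$ ($j = \left(\frac{4}{5}\right)^{3} = \frac{64}{125} \approx 0.512$)
$r = - \frac{61}{125}$ ($r = \frac{64}{125} \cdot 1 - 1 = \frac{64}{125} - 1 = - \frac{61}{125} \approx -0.488$)
$t{\left(b \right)} = 2 + b$ ($t{\left(b \right)} = b + 2 = 2 + b$)
$- 289 \left(t{\left(r \right)} + 75\right) = - 289 \left(\left(2 - \frac{61}{125}\right) + 75\right) = - 289 \left(\frac{189}{125} + 75\right) = \left(-289\right) \frac{9564}{125} = - \frac{2763996}{125}$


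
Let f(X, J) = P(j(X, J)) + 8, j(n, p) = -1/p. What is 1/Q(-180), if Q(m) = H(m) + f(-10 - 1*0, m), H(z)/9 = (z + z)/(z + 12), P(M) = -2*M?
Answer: 630/17183 ≈ 0.036664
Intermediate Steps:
H(z) = 18*z/(12 + z) (H(z) = 9*((z + z)/(z + 12)) = 9*((2*z)/(12 + z)) = 9*(2*z/(12 + z)) = 18*z/(12 + z))
f(X, J) = 8 + 2/J (f(X, J) = -(-2)/J + 8 = 2/J + 8 = 8 + 2/J)
Q(m) = 8 + 2/m + 18*m/(12 + m) (Q(m) = 18*m/(12 + m) + (8 + 2/m) = 8 + 2/m + 18*m/(12 + m))
1/Q(-180) = 1/(2*(12 + 13*(-180)**2 + 49*(-180))/(-180*(12 - 180))) = 1/(2*(-1/180)*(12 + 13*32400 - 8820)/(-168)) = 1/(2*(-1/180)*(-1/168)*(12 + 421200 - 8820)) = 1/(2*(-1/180)*(-1/168)*412392) = 1/(17183/630) = 630/17183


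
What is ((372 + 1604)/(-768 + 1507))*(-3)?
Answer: -5928/739 ≈ -8.0217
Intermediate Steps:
((372 + 1604)/(-768 + 1507))*(-3) = (1976/739)*(-3) = -5928/739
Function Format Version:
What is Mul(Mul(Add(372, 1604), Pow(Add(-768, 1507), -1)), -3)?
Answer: Rational(-5928, 739) ≈ -8.0217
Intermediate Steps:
Mul(Mul(Add(372, 1604), Pow(Add(-768, 1507), -1)), -3) = Mul(Mul(1976, Pow(739, -1)), -3) = Mul(Mul(1976, Rational(1, 739)), -3) = Mul(Rational(1976, 739), -3) = Rational(-5928, 739)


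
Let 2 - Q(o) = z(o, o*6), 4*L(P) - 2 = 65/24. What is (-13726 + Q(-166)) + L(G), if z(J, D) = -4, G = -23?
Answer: -1317007/96 ≈ -13719.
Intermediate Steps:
L(P) = 113/96 (L(P) = 1/2 + (65/24)/4 = 1/2 + (65*(1/24))/4 = 1/2 + (1/4)*(65/24) = 1/2 + 65/96 = 113/96)
Q(o) = 6 (Q(o) = 2 - 1*(-4) = 2 + 4 = 6)
(-13726 + Q(-166)) + L(G) = (-13726 + 6) + 113/96 = -13720 + 113/96 = -1317007/96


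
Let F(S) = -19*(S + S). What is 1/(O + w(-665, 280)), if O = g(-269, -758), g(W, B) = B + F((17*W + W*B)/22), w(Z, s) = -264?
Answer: -11/3798493 ≈ -2.8959e-6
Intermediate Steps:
F(S) = -38*S
g(W, B) = B - 323*W/11 - 19*B*W/11 (g(W, B) = B - 38*(17*W + W*B)/22 = B - 38*(17*W + B*W)/22 = B - 38*(17*W/22 + B*W/22) = B + (-323*W/11 - 19*B*W/11) = B - 323*W/11 - 19*B*W/11)
O = -3795589/11 (O = -758 - 19/11*(-269)*(17 - 758) = -758 - 19/11*(-269)*(-741) = -758 - 3787251/11 = -3795589/11 ≈ -3.4505e+5)
1/(O + w(-665, 280)) = 1/(-3795589/11 - 264) = 1/(-3798493/11) = -11/3798493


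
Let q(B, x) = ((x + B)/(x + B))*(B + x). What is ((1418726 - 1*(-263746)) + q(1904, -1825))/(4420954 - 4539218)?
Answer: -1682551/118264 ≈ -14.227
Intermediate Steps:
q(B, x) = B + x (q(B, x) = ((B + x)/(B + x))*(B + x) = 1*(B + x) = B + x)
((1418726 - 1*(-263746)) + q(1904, -1825))/(4420954 - 4539218) = ((1418726 - 1*(-263746)) + (1904 - 1825))/(4420954 - 4539218) = ((1418726 + 263746) + 79)/(-118264) = (1682472 + 79)*(-1/118264) = 1682551*(-1/118264) = -1682551/118264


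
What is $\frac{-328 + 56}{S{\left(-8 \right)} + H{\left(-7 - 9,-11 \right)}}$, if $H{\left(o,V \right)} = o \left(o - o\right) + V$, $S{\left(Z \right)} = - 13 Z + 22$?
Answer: $- \frac{272}{115} \approx -2.3652$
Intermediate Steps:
$S{\left(Z \right)} = 22 - 13 Z$
$H{\left(o,V \right)} = V$ ($H{\left(o,V \right)} = o 0 + V = 0 + V = V$)
$\frac{-328 + 56}{S{\left(-8 \right)} + H{\left(-7 - 9,-11 \right)}} = \frac{-328 + 56}{\left(22 - -104\right) - 11} = - \frac{272}{\left(22 + 104\right) - 11} = - \frac{272}{126 - 11} = - \frac{272}{115}$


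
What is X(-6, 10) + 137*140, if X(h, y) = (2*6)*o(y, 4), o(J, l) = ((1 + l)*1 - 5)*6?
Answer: 19180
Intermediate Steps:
o(J, l) = -24 + 6*l (o(J, l) = ((1 + l) - 5)*6 = (-4 + l)*6 = -24 + 6*l)
X(h, y) = 0 (X(h, y) = (2*6)*(-24 + 6*4) = 12*(-24 + 24) = 12*0 = 0)
X(-6, 10) + 137*140 = 0 + 137*140 = 0 + 19180 = 19180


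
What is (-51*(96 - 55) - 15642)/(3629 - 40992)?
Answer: 17733/37363 ≈ 0.47461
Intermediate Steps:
(-51*(96 - 55) - 15642)/(3629 - 40992) = (-51*41 - 15642)/(-37363) = (-2091 - 15642)*(-1/37363) = -17733*(-1/37363) = 17733/37363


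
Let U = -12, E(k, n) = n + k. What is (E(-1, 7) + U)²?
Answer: 36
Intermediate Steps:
E(k, n) = k + n
(E(-1, 7) + U)² = ((-1 + 7) - 12)² = (6 - 12)² = (-6)² = 36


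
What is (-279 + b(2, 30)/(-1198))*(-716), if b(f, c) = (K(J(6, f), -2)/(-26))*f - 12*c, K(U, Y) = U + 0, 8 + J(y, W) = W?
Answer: 1553888976/7787 ≈ 1.9955e+5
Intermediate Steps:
J(y, W) = -8 + W
K(U, Y) = U
b(f, c) = -12*c + f*(4/13 - f/26) (b(f, c) = ((-8 + f)/(-26))*f - 12*c = ((-8 + f)*(-1/26))*f - 12*c = (4/13 - f/26)*f - 12*c = f*(4/13 - f/26) - 12*c = -12*c + f*(4/13 - f/26))
(-279 + b(2, 30)/(-1198))*(-716) = (-279 + (-12*30 - 1/26*2*(-8 + 2))/(-1198))*(-716) = (-279 + (-360 - 1/26*2*(-6))*(-1/1198))*(-716) = (-279 + (-360 + 6/13)*(-1/1198))*(-716) = (-279 - 4674/13*(-1/1198))*(-716) = (-279 + 2337/7787)*(-716) = -2170236/7787*(-716) = 1553888976/7787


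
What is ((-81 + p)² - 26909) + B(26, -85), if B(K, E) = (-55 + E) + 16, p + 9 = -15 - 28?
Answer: -9344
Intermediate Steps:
p = -52 (p = -9 + (-15 - 28) = -9 - 43 = -52)
B(K, E) = -39 + E
((-81 + p)² - 26909) + B(26, -85) = ((-81 - 52)² - 26909) + (-39 - 85) = ((-133)² - 26909) - 124 = (17689 - 26909) - 124 = -9220 - 124 = -9344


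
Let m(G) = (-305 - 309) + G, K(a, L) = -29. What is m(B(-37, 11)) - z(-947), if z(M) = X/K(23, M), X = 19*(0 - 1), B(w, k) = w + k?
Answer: -18579/29 ≈ -640.66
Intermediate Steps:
B(w, k) = k + w
X = -19 (X = 19*(-1) = -19)
m(G) = -614 + G
z(M) = 19/29 (z(M) = -19/(-29) = -19*(-1/29) = 19/29)
m(B(-37, 11)) - z(-947) = (-614 + (11 - 37)) - 1*19/29 = (-614 - 26) - 19/29 = -640 - 19/29 = -18579/29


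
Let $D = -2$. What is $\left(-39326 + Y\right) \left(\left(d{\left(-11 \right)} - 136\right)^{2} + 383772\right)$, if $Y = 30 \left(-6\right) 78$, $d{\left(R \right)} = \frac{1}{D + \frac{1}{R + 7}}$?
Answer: $- \frac{1739385574856}{81} \approx -2.1474 \cdot 10^{10}$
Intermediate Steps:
$d{\left(R \right)} = \frac{1}{-2 + \frac{1}{7 + R}}$ ($d{\left(R \right)} = \frac{1}{-2 + \frac{1}{R + 7}} = \frac{1}{-2 + \frac{1}{7 + R}}$)
$Y = -14040$ ($Y = \left(-180\right) 78 = -14040$)
$\left(-39326 + Y\right) \left(\left(d{\left(-11 \right)} - 136\right)^{2} + 383772\right) = \left(-39326 - 14040\right) \left(\left(\frac{-7 - -11}{13 + 2 \left(-11\right)} - 136\right)^{2} + 383772\right) = - 53366 \left(\left(\frac{-7 + 11}{13 - 22} - 136\right)^{2} + 383772\right) = - 53366 \left(\left(\frac{1}{-9} \cdot 4 - 136\right)^{2} + 383772\right) = - 53366 \left(\left(\left(- \frac{1}{9}\right) 4 - 136\right)^{2} + 383772\right) = - 53366 \left(\left(- \frac{4}{9} - 136\right)^{2} + 383772\right) = - 53366 \left(\left(- \frac{1228}{9}\right)^{2} + 383772\right) = - 53366 \left(\frac{1507984}{81} + 383772\right) = \left(-53366\right) \frac{32593516}{81} = - \frac{1739385574856}{81}$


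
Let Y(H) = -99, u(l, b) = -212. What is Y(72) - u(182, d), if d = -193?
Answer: 113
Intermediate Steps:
Y(72) - u(182, d) = -99 - 1*(-212) = -99 + 212 = 113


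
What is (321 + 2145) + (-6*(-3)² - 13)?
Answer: 2399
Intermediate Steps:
(321 + 2145) + (-6*(-3)² - 13) = 2466 + (-6*9 - 13) = 2466 + (-54 - 13) = 2466 - 67 = 2399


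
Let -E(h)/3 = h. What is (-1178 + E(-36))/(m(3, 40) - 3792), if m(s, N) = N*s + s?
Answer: 1070/3669 ≈ 0.29163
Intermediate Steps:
E(h) = -3*h
m(s, N) = s + N*s
(-1178 + E(-36))/(m(3, 40) - 3792) = (-1178 - 3*(-36))/(3*(1 + 40) - 3792) = (-1178 + 108)/(3*41 - 3792) = -1070/(123 - 3792) = -1070/(-3669) = -1070*(-1/3669) = 1070/3669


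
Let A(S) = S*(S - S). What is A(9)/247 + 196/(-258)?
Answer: -98/129 ≈ -0.75969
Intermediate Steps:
A(S) = 0 (A(S) = S*0 = 0)
A(9)/247 + 196/(-258) = 0/247 + 196/(-258) = 0*(1/247) + 196*(-1/258) = 0 - 98/129 = -98/129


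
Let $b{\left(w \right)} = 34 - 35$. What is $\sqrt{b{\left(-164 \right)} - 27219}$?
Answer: $2 i \sqrt{6805} \approx 164.98 i$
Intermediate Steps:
$b{\left(w \right)} = -1$
$\sqrt{b{\left(-164 \right)} - 27219} = \sqrt{-1 - 27219} = \sqrt{-27220} = 2 i \sqrt{6805}$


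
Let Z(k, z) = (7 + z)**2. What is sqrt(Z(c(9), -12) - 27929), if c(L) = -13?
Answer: 16*I*sqrt(109) ≈ 167.04*I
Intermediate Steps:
sqrt(Z(c(9), -12) - 27929) = sqrt((7 - 12)**2 - 27929) = sqrt((-5)**2 - 27929) = sqrt(25 - 27929) = sqrt(-27904) = 16*I*sqrt(109)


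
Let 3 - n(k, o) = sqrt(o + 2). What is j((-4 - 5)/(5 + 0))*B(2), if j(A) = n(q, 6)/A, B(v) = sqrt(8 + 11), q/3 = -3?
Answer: -5*sqrt(19)/3 + 10*sqrt(38)/9 ≈ -0.41548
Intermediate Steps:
q = -9 (q = 3*(-3) = -9)
n(k, o) = 3 - sqrt(2 + o) (n(k, o) = 3 - sqrt(o + 2) = 3 - sqrt(2 + o))
B(v) = sqrt(19)
j(A) = (3 - 2*sqrt(2))/A (j(A) = (3 - sqrt(2 + 6))/A = (3 - sqrt(8))/A = (3 - 2*sqrt(2))/A)
j((-4 - 5)/(5 + 0))*B(2) = ((3 - 2*sqrt(2))/(((-4 - 5)/(5 + 0))))*sqrt(19) = ((3 - 2*sqrt(2))/((-9/5)))*sqrt(19) = ((3 - 2*sqrt(2))/((-9*1/5)))*sqrt(19) = ((3 - 2*sqrt(2))/(-9/5))*sqrt(19) = (-5*(3 - 2*sqrt(2))/9)*sqrt(19) = (-5/3 + 10*sqrt(2)/9)*sqrt(19) = sqrt(19)*(-5/3 + 10*sqrt(2)/9)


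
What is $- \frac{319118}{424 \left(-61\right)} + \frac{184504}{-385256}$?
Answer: $\frac{7385632047}{622766324} \approx 11.859$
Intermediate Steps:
$- \frac{319118}{424 \left(-61\right)} + \frac{184504}{-385256} = - \frac{319118}{-25864} + 184504 \left(- \frac{1}{385256}\right) = \left(-319118\right) \left(- \frac{1}{25864}\right) - \frac{23063}{48157} = \frac{159559}{12932} - \frac{23063}{48157} = \frac{7385632047}{622766324}$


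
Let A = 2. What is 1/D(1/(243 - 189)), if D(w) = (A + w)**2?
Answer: 2916/11881 ≈ 0.24543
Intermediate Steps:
D(w) = (2 + w)**2
1/D(1/(243 - 189)) = 1/((2 + 1/(243 - 189))**2) = 1/((2 + 1/54)**2) = 1/((109/54)**2) = 1/(11881/2916) = 2916/11881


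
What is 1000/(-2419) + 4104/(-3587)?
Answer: -13514576/8676953 ≈ -1.5575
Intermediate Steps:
1000/(-2419) + 4104/(-3587) = 1000*(-1/2419) + 4104*(-1/3587) = -1000/2419 - 4104/3587 = -13514576/8676953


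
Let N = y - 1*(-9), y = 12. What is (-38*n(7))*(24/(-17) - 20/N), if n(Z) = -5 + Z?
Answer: 64144/357 ≈ 179.68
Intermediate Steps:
N = 21 (N = 12 - 1*(-9) = 12 + 9 = 21)
(-38*n(7))*(24/(-17) - 20/N) = (-38*(-5 + 7))*(24/(-17) - 20/21) = (-38*2)*(24*(-1/17) - 20*1/21) = -76*(-24/17 - 20/21) = -76*(-844/357) = 64144/357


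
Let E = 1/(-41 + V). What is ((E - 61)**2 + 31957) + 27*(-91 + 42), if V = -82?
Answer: 519771802/15129 ≈ 34356.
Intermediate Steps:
E = -1/123 (E = 1/(-41 - 82) = 1/(-123) = -1/123 ≈ -0.0081301)
((E - 61)**2 + 31957) + 27*(-91 + 42) = ((-1/123 - 61)**2 + 31957) + 27*(-91 + 42) = ((-7504/123)**2 + 31957) + 27*(-49) = (56310016/15129 + 31957) - 1323 = 539787469/15129 - 1323 = 519771802/15129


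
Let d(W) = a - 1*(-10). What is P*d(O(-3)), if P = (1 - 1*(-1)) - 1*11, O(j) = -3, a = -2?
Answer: -72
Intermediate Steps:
P = -9 (P = (1 + 1) - 11 = 2 - 11 = -9)
d(W) = 8 (d(W) = -2 - 1*(-10) = -2 + 10 = 8)
P*d(O(-3)) = -9*8 = -72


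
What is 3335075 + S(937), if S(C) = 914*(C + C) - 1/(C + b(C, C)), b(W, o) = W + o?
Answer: 14189677820/2811 ≈ 5.0479e+6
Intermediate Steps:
S(C) = 1828*C - 1/(3*C) (S(C) = 914*(C + C) - 1/(C + (C + C)) = 914*(2*C) - 1/(C + 2*C) = 1828*C - 1/(3*C))
3335075 + S(937) = 3335075 + (1828*937 - ⅓/937) = 3335075 + (1712836 - ⅓*1/937) = 3335075 + (1712836 - 1/2811) = 3335075 + 4814781995/2811 = 14189677820/2811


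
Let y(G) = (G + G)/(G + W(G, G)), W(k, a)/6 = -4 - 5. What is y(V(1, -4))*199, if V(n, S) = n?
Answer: -398/53 ≈ -7.5094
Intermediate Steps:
W(k, a) = -54 (W(k, a) = 6*(-4 - 5) = 6*(-9) = -54)
y(G) = 2*G/(-54 + G) (y(G) = (G + G)/(G - 54) = (2*G)/(-54 + G) = 2*G/(-54 + G))
y(V(1, -4))*199 = (2*1/(-54 + 1))*199 = (2*1/(-53))*199 = (2*1*(-1/53))*199 = -2/53*199 = -398/53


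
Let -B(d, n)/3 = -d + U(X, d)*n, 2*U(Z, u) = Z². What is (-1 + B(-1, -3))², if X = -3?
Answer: 5329/4 ≈ 1332.3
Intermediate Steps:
U(Z, u) = Z²/2
B(d, n) = 3*d - 27*n/2 (B(d, n) = -3*(-d + ((½)*(-3)²)*n) = -3*(-d + ((½)*9)*n) = -3*(-d + 9*n/2) = 3*d - 27*n/2)
(-1 + B(-1, -3))² = (-1 + (3*(-1) - 27/2*(-3)))² = (-1 + (-3 + 81/2))² = (-1 + 75/2)² = (73/2)² = 5329/4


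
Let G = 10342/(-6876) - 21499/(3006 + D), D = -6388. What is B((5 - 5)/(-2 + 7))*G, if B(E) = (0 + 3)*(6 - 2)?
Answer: 56425240/968943 ≈ 58.234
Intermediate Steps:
B(E) = 12 (B(E) = 3*4 = 12)
G = 14106310/2906829 (G = 10342/(-6876) - 21499/(3006 - 6388) = 10342*(-1/6876) - 21499/(-3382) = -5171/3438 - 21499*(-1/3382) = -5171/3438 + 21499/3382 = 14106310/2906829 ≈ 4.8528)
B((5 - 5)/(-2 + 7))*G = 12*(14106310/2906829) = 56425240/968943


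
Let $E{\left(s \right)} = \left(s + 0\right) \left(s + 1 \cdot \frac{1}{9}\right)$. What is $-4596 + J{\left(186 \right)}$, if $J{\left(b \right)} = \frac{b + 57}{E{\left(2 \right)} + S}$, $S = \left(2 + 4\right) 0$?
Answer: $- \frac{172461}{38} \approx -4538.4$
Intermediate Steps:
$E{\left(s \right)} = s \left(\frac{1}{9} + s\right)$ ($E{\left(s \right)} = s \left(s + 1 \cdot \frac{1}{9}\right) = s \left(s + \frac{1}{9}\right) = s \left(\frac{1}{9} + s\right)$)
$S = 0$ ($S = 6 \cdot 0 = 0$)
$J{\left(b \right)} = \frac{27}{2} + \frac{9 b}{38}$ ($J{\left(b \right)} = \frac{b + 57}{2 \left(\frac{1}{9} + 2\right) + 0} = \frac{57 + b}{2 \cdot \frac{19}{9} + 0} = \frac{57 + b}{\frac{38}{9} + 0} = \frac{57 + b}{\frac{38}{9}} = \left(57 + b\right) \frac{9}{38} = \frac{27}{2} + \frac{9 b}{38}$)
$-4596 + J{\left(186 \right)} = -4596 + \left(\frac{27}{2} + \frac{9}{38} \cdot 186\right) = -4596 + \left(\frac{27}{2} + \frac{837}{19}\right) = -4596 + \frac{2187}{38} = - \frac{172461}{38}$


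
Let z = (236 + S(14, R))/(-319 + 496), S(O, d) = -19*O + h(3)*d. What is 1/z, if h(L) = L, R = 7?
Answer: -59/3 ≈ -19.667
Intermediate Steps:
S(O, d) = -19*O + 3*d
z = -3/59 (z = (236 + (-19*14 + 3*7))/(-319 + 496) = (236 + (-266 + 21))/177 = (236 - 245)*(1/177) = -9*1/177 = -3/59 ≈ -0.050847)
1/z = 1/(-3/59) = -59/3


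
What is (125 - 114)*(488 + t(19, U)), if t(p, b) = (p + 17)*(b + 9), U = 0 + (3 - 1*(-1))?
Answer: 10516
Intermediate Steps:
U = 4 (U = 0 + (3 + 1) = 0 + 4 = 4)
t(p, b) = (9 + b)*(17 + p) (t(p, b) = (17 + p)*(9 + b) = (9 + b)*(17 + p))
(125 - 114)*(488 + t(19, U)) = (125 - 114)*(488 + (153 + 9*19 + 17*4 + 4*19)) = 11*(488 + (153 + 171 + 68 + 76)) = 11*(488 + 468) = 11*956 = 10516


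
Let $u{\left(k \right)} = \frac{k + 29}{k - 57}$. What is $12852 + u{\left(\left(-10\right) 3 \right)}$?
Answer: $\frac{1118125}{87} \approx 12852.0$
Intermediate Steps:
$u{\left(k \right)} = \frac{29 + k}{-57 + k}$
$12852 + u{\left(\left(-10\right) 3 \right)} = 12852 + \frac{29 - 30}{-57 - 30} = 12852 + \frac{1}{-87} \left(-1\right) = 12852 - - \frac{1}{87} = 12852 + \frac{1}{87} = \frac{1118125}{87}$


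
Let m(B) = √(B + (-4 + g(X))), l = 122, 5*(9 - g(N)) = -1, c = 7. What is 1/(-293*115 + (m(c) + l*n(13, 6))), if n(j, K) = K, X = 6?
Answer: -164815/5432796784 - √305/5432796784 ≈ -3.0340e-5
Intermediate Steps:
g(N) = 46/5 (g(N) = 9 - ⅕*(-1) = 9 + ⅕ = 46/5)
m(B) = √(26/5 + B) (m(B) = √(B + (-4 + 46/5)) = √(B + 26/5) = √(26/5 + B))
1/(-293*115 + (m(c) + l*n(13, 6))) = 1/(-293*115 + (√(130 + 25*7)/5 + 122*6)) = 1/(-33695 + (√(130 + 175)/5 + 732)) = 1/(-33695 + (√305/5 + 732)) = 1/(-33695 + (732 + √305/5)) = 1/(-32963 + √305/5)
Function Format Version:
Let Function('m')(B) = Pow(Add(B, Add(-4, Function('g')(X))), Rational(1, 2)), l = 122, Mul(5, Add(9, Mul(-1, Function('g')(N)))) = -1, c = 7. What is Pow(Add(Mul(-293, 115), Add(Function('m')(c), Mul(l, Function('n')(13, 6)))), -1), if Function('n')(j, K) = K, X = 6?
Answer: Add(Rational(-164815, 5432796784), Mul(Rational(-1, 5432796784), Pow(305, Rational(1, 2)))) ≈ -3.0340e-5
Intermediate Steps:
Function('g')(N) = Rational(46, 5) (Function('g')(N) = Add(9, Mul(Rational(-1, 5), -1)) = Add(9, Rational(1, 5)) = Rational(46, 5))
Function('m')(B) = Pow(Add(Rational(26, 5), B), Rational(1, 2)) (Function('m')(B) = Pow(Add(B, Add(-4, Rational(46, 5))), Rational(1, 2)) = Pow(Add(B, Rational(26, 5)), Rational(1, 2)) = Pow(Add(Rational(26, 5), B), Rational(1, 2)))
Pow(Add(Mul(-293, 115), Add(Function('m')(c), Mul(l, Function('n')(13, 6)))), -1) = Pow(Add(Mul(-293, 115), Add(Mul(Rational(1, 5), Pow(Add(130, Mul(25, 7)), Rational(1, 2))), Mul(122, 6))), -1) = Pow(Add(-33695, Add(Mul(Rational(1, 5), Pow(Add(130, 175), Rational(1, 2))), 732)), -1) = Pow(Add(-33695, Add(Mul(Rational(1, 5), Pow(305, Rational(1, 2))), 732)), -1) = Pow(Add(-33695, Add(732, Mul(Rational(1, 5), Pow(305, Rational(1, 2))))), -1) = Pow(Add(-32963, Mul(Rational(1, 5), Pow(305, Rational(1, 2)))), -1)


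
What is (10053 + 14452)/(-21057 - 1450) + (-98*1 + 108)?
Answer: 200565/22507 ≈ 8.9112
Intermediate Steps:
(10053 + 14452)/(-21057 - 1450) + (-98*1 + 108) = 24505/(-22507) + (-98 + 108) = 24505*(-1/22507) + 10 = -24505/22507 + 10 = 200565/22507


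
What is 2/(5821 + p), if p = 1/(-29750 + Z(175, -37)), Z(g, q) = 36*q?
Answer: 62164/180928321 ≈ 0.00034358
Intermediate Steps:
p = -1/31082 (p = 1/(-29750 + 36*(-37)) = 1/(-29750 - 1332) = 1/(-31082) = -1/31082 ≈ -3.2173e-5)
2/(5821 + p) = 2/(5821 - 1/31082) = 2/(180928321/31082) = 2*(31082/180928321) = 62164/180928321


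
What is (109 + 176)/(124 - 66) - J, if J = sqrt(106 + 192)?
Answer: 285/58 - sqrt(298) ≈ -12.349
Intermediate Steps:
J = sqrt(298) ≈ 17.263
(109 + 176)/(124 - 66) - J = (109 + 176)/(124 - 66) - sqrt(298) = 285/58 - sqrt(298)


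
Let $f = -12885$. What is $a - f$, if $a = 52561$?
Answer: $65446$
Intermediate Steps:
$a - f = 52561 - -12885 = 52561 + 12885 = 65446$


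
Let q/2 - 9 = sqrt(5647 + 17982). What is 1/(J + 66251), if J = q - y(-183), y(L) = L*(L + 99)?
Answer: 50897/2590410093 - 2*sqrt(23629)/2590410093 ≈ 1.9530e-5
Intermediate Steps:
y(L) = L*(99 + L)
q = 18 + 2*sqrt(23629) (q = 18 + 2*sqrt(5647 + 17982) = 18 + 2*sqrt(23629) ≈ 325.43)
J = -15354 + 2*sqrt(23629) (J = (18 + 2*sqrt(23629)) - (-183)*(99 - 183) = (18 + 2*sqrt(23629)) - (-183)*(-84) = (18 + 2*sqrt(23629)) - 1*15372 = (18 + 2*sqrt(23629)) - 15372 = -15354 + 2*sqrt(23629) ≈ -15047.)
1/(J + 66251) = 1/((-15354 + 2*sqrt(23629)) + 66251) = 1/(50897 + 2*sqrt(23629))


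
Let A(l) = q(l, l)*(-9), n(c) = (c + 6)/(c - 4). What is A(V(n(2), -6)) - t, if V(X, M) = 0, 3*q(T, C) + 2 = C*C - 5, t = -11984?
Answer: 12005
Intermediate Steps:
n(c) = (6 + c)/(-4 + c)
q(T, C) = -7/3 + C**2/3 (q(T, C) = -2/3 + (C*C - 5)/3 = -2/3 + (C**2 - 5)/3 = -2/3 + (-5 + C**2)/3 = -2/3 + (-5/3 + C**2/3) = -7/3 + C**2/3)
A(l) = 21 - 3*l**2 (A(l) = (-7/3 + l**2/3)*(-9) = 21 - 3*l**2)
A(V(n(2), -6)) - t = (21 - 3*0**2) - 1*(-11984) = (21 - 3*0) + 11984 = (21 + 0) + 11984 = 21 + 11984 = 12005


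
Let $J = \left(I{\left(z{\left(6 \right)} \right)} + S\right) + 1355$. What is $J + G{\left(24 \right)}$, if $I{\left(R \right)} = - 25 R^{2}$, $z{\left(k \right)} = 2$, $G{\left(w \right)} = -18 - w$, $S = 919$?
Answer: $2132$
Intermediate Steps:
$J = 2174$ ($J = \left(- 25 \cdot 2^{2} + 919\right) + 1355 = \left(\left(-25\right) 4 + 919\right) + 1355 = \left(-100 + 919\right) + 1355 = 819 + 1355 = 2174$)
$J + G{\left(24 \right)} = 2174 - 42 = 2132$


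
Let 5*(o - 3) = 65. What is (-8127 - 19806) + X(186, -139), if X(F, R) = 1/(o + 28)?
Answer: -1229051/44 ≈ -27933.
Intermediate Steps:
o = 16 (o = 3 + (1/5)*65 = 3 + 13 = 16)
X(F, R) = 1/44 (X(F, R) = 1/(16 + 28) = 1/44)
(-8127 - 19806) + X(186, -139) = (-8127 - 19806) + 1/44 = -27933 + 1/44 = -1229051/44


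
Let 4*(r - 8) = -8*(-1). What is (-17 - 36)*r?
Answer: -530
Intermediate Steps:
r = 10 (r = 8 + (-8*(-1))/4 = 8 + (¼)*8 = 8 + 2 = 10)
(-17 - 36)*r = (-17 - 36)*10 = -53*10 = -530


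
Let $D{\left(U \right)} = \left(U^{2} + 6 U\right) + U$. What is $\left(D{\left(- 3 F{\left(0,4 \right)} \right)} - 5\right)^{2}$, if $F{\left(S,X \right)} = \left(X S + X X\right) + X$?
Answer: $10080625$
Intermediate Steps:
$F{\left(S,X \right)} = X + X^{2} + S X$ ($F{\left(S,X \right)} = \left(S X + X^{2}\right) + X = \left(X^{2} + S X\right) + X = X + X^{2} + S X$)
$D{\left(U \right)} = U^{2} + 7 U$
$\left(D{\left(- 3 F{\left(0,4 \right)} \right)} - 5\right)^{2} = \left(- 3 \cdot 4 \left(1 + 0 + 4\right) \left(7 - 3 \cdot 4 \left(1 + 0 + 4\right)\right) - 5\right)^{2} = \left(- 3 \cdot 4 \cdot 5 \left(7 - 3 \cdot 4 \cdot 5\right) - 5\right)^{2} = \left(\left(-3\right) 20 \left(7 - 60\right) - 5\right)^{2} = \left(- 60 \left(7 - 60\right) - 5\right)^{2} = \left(\left(-60\right) \left(-53\right) - 5\right)^{2} = \left(3180 - 5\right)^{2} = 3175^{2} = 10080625$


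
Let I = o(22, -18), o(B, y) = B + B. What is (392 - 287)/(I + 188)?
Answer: 105/232 ≈ 0.45259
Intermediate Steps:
o(B, y) = 2*B
I = 44 (I = 2*22 = 44)
(392 - 287)/(I + 188) = (392 - 287)/(44 + 188) = 105/232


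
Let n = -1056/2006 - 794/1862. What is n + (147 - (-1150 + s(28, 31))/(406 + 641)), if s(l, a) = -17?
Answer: 47959101865/325893757 ≈ 147.16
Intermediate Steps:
n = -889759/933793 (n = -1056*1/2006 - 794*1/1862 = -528/1003 - 397/931 = -889759/933793 ≈ -0.95284)
n + (147 - (-1150 + s(28, 31))/(406 + 641)) = -889759/933793 + (147 - (-1150 - 17)/(406 + 641)) = -889759/933793 + (147 - (-1167)/1047) = -889759/933793 + (147 - 1*(-389/349)) = -889759/933793 + (147 + 389/349) = -889759/933793 + 51692/349 = 47959101865/325893757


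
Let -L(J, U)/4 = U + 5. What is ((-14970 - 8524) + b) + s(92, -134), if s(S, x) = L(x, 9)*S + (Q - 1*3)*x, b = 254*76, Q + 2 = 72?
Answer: -18320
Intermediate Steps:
Q = 70 (Q = -2 + 72 = 70)
b = 19304
L(J, U) = -20 - 4*U (L(J, U) = -4*(U + 5) = -4*(5 + U) = -20 - 4*U)
s(S, x) = -56*S + 67*x (s(S, x) = (-20 - 4*9)*S + (70 - 1*3)*x = (-20 - 36)*S + (70 - 3)*x = -56*S + 67*x)
((-14970 - 8524) + b) + s(92, -134) = ((-14970 - 8524) + 19304) + (-56*92 + 67*(-134)) = (-23494 + 19304) + (-5152 - 8978) = -4190 - 14130 = -18320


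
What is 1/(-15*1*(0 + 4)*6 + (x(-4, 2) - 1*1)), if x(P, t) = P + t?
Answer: -1/363 ≈ -0.0027548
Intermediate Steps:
1/(-15*1*(0 + 4)*6 + (x(-4, 2) - 1*1)) = 1/(-15*1*(0 + 4)*6 + ((-4 + 2) - 1*1)) = 1/(-15*1*4*6 + (-2 - 1)) = 1/(-60*6 - 3) = 1/(-15*24 - 3) = 1/(-360 - 3) = 1/(-363) = -1/363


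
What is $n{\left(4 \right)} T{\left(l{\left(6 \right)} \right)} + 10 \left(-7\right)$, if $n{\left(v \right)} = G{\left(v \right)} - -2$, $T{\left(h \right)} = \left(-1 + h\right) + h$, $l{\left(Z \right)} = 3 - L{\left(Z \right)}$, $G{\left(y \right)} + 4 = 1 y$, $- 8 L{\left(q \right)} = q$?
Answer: $-57$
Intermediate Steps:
$L{\left(q \right)} = - \frac{q}{8}$
$G{\left(y \right)} = -4 + y$ ($G{\left(y \right)} = -4 + 1 y = -4 + y$)
$l{\left(Z \right)} = 3 + \frac{Z}{8}$ ($l{\left(Z \right)} = 3 - - \frac{Z}{8} = 3 + \frac{Z}{8}$)
$T{\left(h \right)} = -1 + 2 h$
$n{\left(v \right)} = -2 + v$ ($n{\left(v \right)} = \left(-4 + v\right) - -2 = \left(-4 + v\right) + 2 = -2 + v$)
$n{\left(4 \right)} T{\left(l{\left(6 \right)} \right)} + 10 \left(-7\right) = \left(-2 + 4\right) \left(-1 + 2 \left(3 + \frac{1}{8} \cdot 6\right)\right) + 10 \left(-7\right) = 2 \left(-1 + 2 \left(3 + \frac{3}{4}\right)\right) - 70 = 2 \left(-1 + 2 \cdot \frac{15}{4}\right) - 70 = 2 \left(-1 + \frac{15}{2}\right) - 70 = 2 \cdot \frac{13}{2} - 70 = 13 - 70 = -57$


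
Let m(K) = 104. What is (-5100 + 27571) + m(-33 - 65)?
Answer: 22575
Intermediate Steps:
(-5100 + 27571) + m(-33 - 65) = (-5100 + 27571) + 104 = 22471 + 104 = 22575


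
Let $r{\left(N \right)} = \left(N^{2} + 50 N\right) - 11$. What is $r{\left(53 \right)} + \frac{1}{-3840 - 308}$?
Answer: $\frac{22598303}{4148} \approx 5448.0$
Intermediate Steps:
$r{\left(N \right)} = -11 + N^{2} + 50 N$
$r{\left(53 \right)} + \frac{1}{-3840 - 308} = \left(-11 + 53^{2} + 50 \cdot 53\right) + \frac{1}{-3840 - 308} = \left(-11 + 2809 + 2650\right) + \frac{1}{-4148} = 5448 - \frac{1}{4148} = \frac{22598303}{4148}$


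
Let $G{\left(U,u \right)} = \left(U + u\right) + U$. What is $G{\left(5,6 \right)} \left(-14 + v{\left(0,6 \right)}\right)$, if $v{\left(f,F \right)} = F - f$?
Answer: $-128$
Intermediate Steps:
$G{\left(U,u \right)} = u + 2 U$
$G{\left(5,6 \right)} \left(-14 + v{\left(0,6 \right)}\right) = \left(6 + 2 \cdot 5\right) \left(-14 + \left(6 - 0\right)\right) = \left(6 + 10\right) \left(-14 + \left(6 + 0\right)\right) = 16 \left(-14 + 6\right) = 16 \left(-8\right) = -128$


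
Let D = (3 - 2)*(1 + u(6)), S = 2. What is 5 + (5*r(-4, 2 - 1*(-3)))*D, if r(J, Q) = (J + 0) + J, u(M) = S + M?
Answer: -355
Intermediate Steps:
u(M) = 2 + M
r(J, Q) = 2*J (r(J, Q) = J + J = 2*J)
D = 9 (D = (3 - 2)*(1 + (2 + 6)) = 1*(1 + 8) = 1*9 = 9)
5 + (5*r(-4, 2 - 1*(-3)))*D = 5 + (5*(2*(-4)))*9 = 5 + (5*(-8))*9 = 5 - 40*9 = 5 - 360 = -355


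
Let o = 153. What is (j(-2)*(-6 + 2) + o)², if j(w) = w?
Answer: 25921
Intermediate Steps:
(j(-2)*(-6 + 2) + o)² = (-2*(-6 + 2) + 153)² = (-2*(-4) + 153)² = (8 + 153)² = 161² = 25921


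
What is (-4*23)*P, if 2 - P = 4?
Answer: 184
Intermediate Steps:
P = -2 (P = 2 - 1*4 = 2 - 4 = -2)
(-4*23)*P = -4*23*(-2) = -92*(-2) = 184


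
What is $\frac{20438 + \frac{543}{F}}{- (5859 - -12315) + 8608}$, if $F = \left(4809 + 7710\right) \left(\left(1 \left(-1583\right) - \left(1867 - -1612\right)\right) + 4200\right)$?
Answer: $- \frac{73518061007}{34410107316} \approx -2.1365$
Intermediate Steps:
$F = -10791378$ ($F = 12519 \left(\left(-1583 - \left(1867 + 1612\right)\right) + 4200\right) = 12519 \left(\left(-1583 - 3479\right) + 4200\right) = 12519 \left(-5062 + 4200\right) = 12519 \left(-862\right) = -10791378$)
$\frac{20438 + \frac{543}{F}}{- (5859 - -12315) + 8608} = \frac{20438 + \frac{543}{-10791378}}{- (5859 - -12315) + 8608} = \frac{20438 + 543 \left(- \frac{1}{10791378}\right)}{- (5859 + 12315) + 8608} = \frac{20438 - \frac{181}{3597126}}{\left(-1\right) 18174 + 8608} = \frac{73518061007}{3597126 \left(-18174 + 8608\right)} = \frac{73518061007}{3597126 \left(-9566\right)} = \frac{73518061007}{3597126} \left(- \frac{1}{9566}\right) = - \frac{73518061007}{34410107316}$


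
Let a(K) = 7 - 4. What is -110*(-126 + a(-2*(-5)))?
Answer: 13530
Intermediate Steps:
a(K) = 3
-110*(-126 + a(-2*(-5))) = -110*(-126 + 3) = -110*(-123) = 13530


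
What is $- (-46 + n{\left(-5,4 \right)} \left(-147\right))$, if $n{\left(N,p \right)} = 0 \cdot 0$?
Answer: $46$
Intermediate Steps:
$n{\left(N,p \right)} = 0$
$- (-46 + n{\left(-5,4 \right)} \left(-147\right)) = - (-46 + 0 \left(-147\right)) = - (-46 + 0) = \left(-1\right) \left(-46\right) = 46$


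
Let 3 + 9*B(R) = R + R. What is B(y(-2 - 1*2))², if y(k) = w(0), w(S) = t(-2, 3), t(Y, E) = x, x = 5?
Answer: 49/81 ≈ 0.60494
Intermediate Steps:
t(Y, E) = 5
w(S) = 5
y(k) = 5
B(R) = -⅓ + 2*R/9 (B(R) = -⅓ + (R + R)/9 = -⅓ + (2*R)/9 = -⅓ + 2*R/9)
B(y(-2 - 1*2))² = (-⅓ + (2/9)*5)² = (-⅓ + 10/9)² = (7/9)² = 49/81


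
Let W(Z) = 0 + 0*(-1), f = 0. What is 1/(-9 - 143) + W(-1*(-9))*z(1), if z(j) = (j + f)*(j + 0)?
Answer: -1/152 ≈ -0.0065789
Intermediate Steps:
W(Z) = 0 (W(Z) = 0 + 0 = 0)
z(j) = j**2 (z(j) = (j + 0)*(j + 0) = j*j = j**2)
1/(-9 - 143) + W(-1*(-9))*z(1) = 1/(-9 - 143) + 0*1**2 = 1/(-152) + 0*1 = -1/152 + 0 = -1/152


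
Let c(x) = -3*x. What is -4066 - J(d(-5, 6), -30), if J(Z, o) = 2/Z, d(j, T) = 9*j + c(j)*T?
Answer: -182972/45 ≈ -4066.0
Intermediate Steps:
d(j, T) = 9*j - 3*T*j (d(j, T) = 9*j + (-3*j)*T = 9*j - 3*T*j)
-4066 - J(d(-5, 6), -30) = -4066 - 2/(3*(-5)*(3 - 1*6)) = -4066 - 2/(3*(-5)*(3 - 6)) = -4066 - 2/(3*(-5)*(-3)) = -4066 - 2/45 = -182972/45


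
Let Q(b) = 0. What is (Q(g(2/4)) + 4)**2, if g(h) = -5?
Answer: 16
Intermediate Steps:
(Q(g(2/4)) + 4)**2 = (0 + 4)**2 = 4**2 = 16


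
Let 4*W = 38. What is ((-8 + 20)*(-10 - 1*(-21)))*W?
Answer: 1254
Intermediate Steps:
W = 19/2 (W = (¼)*38 = 19/2 ≈ 9.5000)
((-8 + 20)*(-10 - 1*(-21)))*W = ((-8 + 20)*(-10 - 1*(-21)))*(19/2) = (12*(-10 + 21))*(19/2) = (12*11)*(19/2) = 132*(19/2) = 1254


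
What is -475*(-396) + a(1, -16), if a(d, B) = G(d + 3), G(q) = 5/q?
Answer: 752405/4 ≈ 1.8810e+5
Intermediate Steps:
a(d, B) = 5/(3 + d) (a(d, B) = 5/(d + 3) = 5/(3 + d))
-475*(-396) + a(1, -16) = -475*(-396) + 5/(3 + 1) = 188100 + 5/4 = 752405/4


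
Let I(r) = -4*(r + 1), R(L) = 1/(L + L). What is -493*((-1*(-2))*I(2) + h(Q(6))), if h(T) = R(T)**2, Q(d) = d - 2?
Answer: 756755/64 ≈ 11824.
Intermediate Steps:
R(L) = 1/(2*L)
I(r) = -4 - 4*r (I(r) = -4*(1 + r) = -4 - 4*r)
Q(d) = -2 + d
h(T) = 1/(4*T**2) (h(T) = (1/(2*T))**2 = 1/(4*T**2))
-493*((-1*(-2))*I(2) + h(Q(6))) = -493*((-1*(-2))*(-4 - 4*2) + 1/(4*(-2 + 6)**2)) = -493*(2*(-4 - 8) + (1/4)/4**2) = -493*(2*(-12) + (1/4)*(1/16)) = -493*(-24 + 1/64) = -493*(-1535/64) = 756755/64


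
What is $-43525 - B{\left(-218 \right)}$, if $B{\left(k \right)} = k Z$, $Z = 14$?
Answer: $-40473$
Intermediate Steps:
$B{\left(k \right)} = 14 k$ ($B{\left(k \right)} = k 14 = 14 k$)
$-43525 - B{\left(-218 \right)} = -43525 - 14 \left(-218\right) = -43525 - -3052 = -43525 + 3052 = -40473$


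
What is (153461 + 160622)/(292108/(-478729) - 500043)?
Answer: -21480091501/34197911065 ≈ -0.62811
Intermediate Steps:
(153461 + 160622)/(292108/(-478729) - 500043) = 314083/(292108*(-1/478729) - 500043) = 314083/(-292108/478729 - 500043) = 314083/(-239385377455/478729) = 314083*(-478729/239385377455) = -21480091501/34197911065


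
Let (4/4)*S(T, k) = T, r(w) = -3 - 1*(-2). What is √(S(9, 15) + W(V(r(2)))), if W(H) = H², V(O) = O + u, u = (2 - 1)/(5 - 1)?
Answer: 3*√17/4 ≈ 3.0923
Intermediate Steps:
r(w) = -1 (r(w) = -3 + 2 = -1)
S(T, k) = T
u = ¼ (u = 1/4 = 1*(¼) = ¼ ≈ 0.25000)
V(O) = ¼ + O (V(O) = O + ¼ = ¼ + O)
√(S(9, 15) + W(V(r(2)))) = √(9 + (¼ - 1)²) = √(9 + (-¾)²) = √(9 + 9/16) = √(153/16) = 3*√17/4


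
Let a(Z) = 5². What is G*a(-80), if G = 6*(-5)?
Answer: -750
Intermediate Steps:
a(Z) = 25
G = -30
G*a(-80) = -30*25 = -750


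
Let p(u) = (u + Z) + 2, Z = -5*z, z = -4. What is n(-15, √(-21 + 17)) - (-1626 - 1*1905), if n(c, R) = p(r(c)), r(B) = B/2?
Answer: 7091/2 ≈ 3545.5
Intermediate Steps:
r(B) = B/2 (r(B) = B*(½) = B/2)
Z = 20 (Z = -5*(-4) = 20)
p(u) = 22 + u (p(u) = (u + 20) + 2 = (20 + u) + 2 = 22 + u)
n(c, R) = 22 + c/2
n(-15, √(-21 + 17)) - (-1626 - 1*1905) = (22 + (½)*(-15)) - (-1626 - 1*1905) = (22 - 15/2) - (-1626 - 1905) = 29/2 - 1*(-3531) = 29/2 + 3531 = 7091/2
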